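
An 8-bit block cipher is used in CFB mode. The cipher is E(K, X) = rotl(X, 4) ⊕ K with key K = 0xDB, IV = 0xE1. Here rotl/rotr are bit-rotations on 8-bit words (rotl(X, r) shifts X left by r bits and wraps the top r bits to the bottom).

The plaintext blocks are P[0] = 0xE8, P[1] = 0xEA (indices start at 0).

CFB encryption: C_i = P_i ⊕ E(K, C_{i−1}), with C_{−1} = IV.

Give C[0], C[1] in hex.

C[0] = 0x2D, C[1] = 0xE3

C[0]: E(K, 0xE1) = 0xC5; 0xE8 ⊕ 0xC5 = 0x2D.
C[1]: E(K, 0x2D) = 0x09; 0xEA ⊕ 0x09 = 0xE3.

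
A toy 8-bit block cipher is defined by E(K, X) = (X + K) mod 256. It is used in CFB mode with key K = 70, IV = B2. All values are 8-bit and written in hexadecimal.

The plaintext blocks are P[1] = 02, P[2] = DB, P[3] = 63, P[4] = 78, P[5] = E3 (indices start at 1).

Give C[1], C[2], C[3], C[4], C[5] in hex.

C[1] = 20, C[2] = 4B, C[3] = D8, C[4] = 30, C[5] = 43

CFB encryption: C_i = P_i ⊕ E(K, C_{i−1}), with C_{0} = IV.
C[1]: E(K, B2) = 22; 02 ⊕ 22 = 20.
C[2]: E(K, 20) = 90; DB ⊕ 90 = 4B.
C[3]: E(K, 4B) = BB; 63 ⊕ BB = D8.
C[4]: E(K, D8) = 48; 78 ⊕ 48 = 30.
C[5]: E(K, 30) = A0; E3 ⊕ A0 = 43.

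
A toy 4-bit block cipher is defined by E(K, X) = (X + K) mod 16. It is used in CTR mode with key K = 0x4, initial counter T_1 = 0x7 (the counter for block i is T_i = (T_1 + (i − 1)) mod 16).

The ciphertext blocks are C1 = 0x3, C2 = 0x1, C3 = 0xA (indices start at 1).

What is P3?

CTR decryption: S_i = E(K, T_i) where T_i is the counter for block i; P_i = C_i ⊕ S_i.
P3: T = 0x9, S = E(K, T) = 0xD; 0xA ⊕ 0xD = 0x7.

P3 = 0x7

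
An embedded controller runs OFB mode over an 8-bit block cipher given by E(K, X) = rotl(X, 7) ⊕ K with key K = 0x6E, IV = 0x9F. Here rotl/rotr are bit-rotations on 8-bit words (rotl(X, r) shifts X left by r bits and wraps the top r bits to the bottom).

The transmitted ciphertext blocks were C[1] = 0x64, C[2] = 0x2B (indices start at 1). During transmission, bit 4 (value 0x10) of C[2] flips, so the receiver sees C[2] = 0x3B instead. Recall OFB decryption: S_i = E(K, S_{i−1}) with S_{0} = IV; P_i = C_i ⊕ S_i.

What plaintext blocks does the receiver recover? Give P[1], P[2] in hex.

Only C[2] changed, to 0x3B. In OFB, a change in C_i flips the same bit in P_i only; the keystream is unaffected. Decrypting the received ciphertext:
P[1]: S = E(K, 0x9F) = 0xA1; 0x64 ⊕ 0xA1 = 0xC5.
P[2]: S = E(K, 0xA1) = 0xBE; 0x3B ⊕ 0xBE = 0x85.
Blocks that differ from the original plaintext: P[2].

P[1] = 0xC5, P[2] = 0x85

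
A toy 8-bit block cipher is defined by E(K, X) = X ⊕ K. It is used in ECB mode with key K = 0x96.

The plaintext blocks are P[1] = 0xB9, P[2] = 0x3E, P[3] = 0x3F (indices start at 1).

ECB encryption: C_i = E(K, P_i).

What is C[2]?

C[2] = 0xA8

C[2]: E(K, 0x3E) = 0xA8.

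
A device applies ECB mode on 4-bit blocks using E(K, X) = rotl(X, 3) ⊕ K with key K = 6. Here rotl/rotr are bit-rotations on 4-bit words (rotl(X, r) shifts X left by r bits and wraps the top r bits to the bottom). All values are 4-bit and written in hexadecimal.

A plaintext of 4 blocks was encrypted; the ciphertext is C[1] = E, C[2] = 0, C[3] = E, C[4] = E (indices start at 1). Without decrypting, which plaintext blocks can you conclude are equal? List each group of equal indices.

ECB encrypts each block independently with the same key, so equal ciphertext blocks imply equal plaintext blocks.
C[1] = C[3] = C[4] = E, so P[1] = P[3] = P[4].

P[1] = P[3] = P[4]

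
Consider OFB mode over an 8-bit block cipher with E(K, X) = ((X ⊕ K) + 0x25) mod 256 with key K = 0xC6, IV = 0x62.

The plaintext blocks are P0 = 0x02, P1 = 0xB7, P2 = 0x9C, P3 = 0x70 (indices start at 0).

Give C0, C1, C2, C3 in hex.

C0 = 0xCB, C1 = 0x83, C2 = 0x8B, C3 = 0x86

OFB encryption: S_i = E(K, S_{i−1}) with S_{−1} = IV; C_i = P_i ⊕ S_i.
C0: S = E(K, 0x62) = 0xC9; 0x02 ⊕ 0xC9 = 0xCB.
C1: S = E(K, 0xC9) = 0x34; 0xB7 ⊕ 0x34 = 0x83.
C2: S = E(K, 0x34) = 0x17; 0x9C ⊕ 0x17 = 0x8B.
C3: S = E(K, 0x17) = 0xF6; 0x70 ⊕ 0xF6 = 0x86.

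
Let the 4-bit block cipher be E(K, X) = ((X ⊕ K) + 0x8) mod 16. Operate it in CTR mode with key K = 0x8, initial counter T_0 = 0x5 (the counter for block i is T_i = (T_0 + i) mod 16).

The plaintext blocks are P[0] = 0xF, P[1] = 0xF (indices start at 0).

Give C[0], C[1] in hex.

C[0] = 0xA, C[1] = 0x9

CTR encryption: S_i = E(K, T_i) where T_i is the counter for block i; C_i = P_i ⊕ S_i.
C[0]: T = 0x5, S = E(K, T) = 0x5; 0xF ⊕ 0x5 = 0xA.
C[1]: T = 0x6, S = E(K, T) = 0x6; 0xF ⊕ 0x6 = 0x9.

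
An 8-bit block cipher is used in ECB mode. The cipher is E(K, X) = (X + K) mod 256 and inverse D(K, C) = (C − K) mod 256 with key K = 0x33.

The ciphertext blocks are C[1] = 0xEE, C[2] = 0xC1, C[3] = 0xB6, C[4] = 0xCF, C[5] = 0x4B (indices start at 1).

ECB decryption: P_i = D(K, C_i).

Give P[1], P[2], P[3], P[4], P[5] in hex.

P[1]: D(K, 0xEE) = 0xBB.
P[2]: D(K, 0xC1) = 0x8E.
P[3]: D(K, 0xB6) = 0x83.
P[4]: D(K, 0xCF) = 0x9C.
P[5]: D(K, 0x4B) = 0x18.

P[1] = 0xBB, P[2] = 0x8E, P[3] = 0x83, P[4] = 0x9C, P[5] = 0x18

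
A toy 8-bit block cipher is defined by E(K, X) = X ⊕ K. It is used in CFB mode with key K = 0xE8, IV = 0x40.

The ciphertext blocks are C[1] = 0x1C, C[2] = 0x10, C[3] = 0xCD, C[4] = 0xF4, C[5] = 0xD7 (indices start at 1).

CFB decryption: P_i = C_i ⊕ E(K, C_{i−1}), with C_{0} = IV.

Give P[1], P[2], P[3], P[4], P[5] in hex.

P[1]: E(K, 0x40) = 0xA8; 0x1C ⊕ 0xA8 = 0xB4.
P[2]: E(K, 0x1C) = 0xF4; 0x10 ⊕ 0xF4 = 0xE4.
P[3]: E(K, 0x10) = 0xF8; 0xCD ⊕ 0xF8 = 0x35.
P[4]: E(K, 0xCD) = 0x25; 0xF4 ⊕ 0x25 = 0xD1.
P[5]: E(K, 0xF4) = 0x1C; 0xD7 ⊕ 0x1C = 0xCB.

P[1] = 0xB4, P[2] = 0xE4, P[3] = 0x35, P[4] = 0xD1, P[5] = 0xCB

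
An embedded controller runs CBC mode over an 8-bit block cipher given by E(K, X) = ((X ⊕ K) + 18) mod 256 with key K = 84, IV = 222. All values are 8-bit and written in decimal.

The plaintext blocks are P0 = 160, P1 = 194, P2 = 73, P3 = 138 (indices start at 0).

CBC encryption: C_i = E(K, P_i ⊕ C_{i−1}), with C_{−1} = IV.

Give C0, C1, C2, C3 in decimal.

C0 = 60, C1 = 188, C2 = 179, C3 = 127

C0: P0 ⊕ 222 = 126; E(K, 126) = 60.
C1: P1 ⊕ 60 = 254; E(K, 254) = 188.
C2: P2 ⊕ 188 = 245; E(K, 245) = 179.
C3: P3 ⊕ 179 = 57; E(K, 57) = 127.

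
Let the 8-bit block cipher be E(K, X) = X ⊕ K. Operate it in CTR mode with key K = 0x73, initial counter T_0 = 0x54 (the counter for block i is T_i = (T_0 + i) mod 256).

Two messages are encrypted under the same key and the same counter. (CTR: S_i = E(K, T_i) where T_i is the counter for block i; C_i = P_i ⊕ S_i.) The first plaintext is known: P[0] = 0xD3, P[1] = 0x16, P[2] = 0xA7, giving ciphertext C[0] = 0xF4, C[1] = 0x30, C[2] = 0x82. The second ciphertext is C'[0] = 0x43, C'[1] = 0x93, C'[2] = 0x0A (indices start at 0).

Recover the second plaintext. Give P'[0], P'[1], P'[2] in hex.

In CTR with a reused counter, both messages share the same keystream S_i, so C_i ⊕ C'_i = P_i ⊕ P'_i and thus P'_i = P_i ⊕ C_i ⊕ C'_i.
P'[0]: 0xD3 ⊕ 0xF4 ⊕ 0x43 = 0x64.
P'[1]: 0x16 ⊕ 0x30 ⊕ 0x93 = 0xB5.
P'[2]: 0xA7 ⊕ 0x82 ⊕ 0x0A = 0x2F.

P'[0] = 0x64, P'[1] = 0xB5, P'[2] = 0x2F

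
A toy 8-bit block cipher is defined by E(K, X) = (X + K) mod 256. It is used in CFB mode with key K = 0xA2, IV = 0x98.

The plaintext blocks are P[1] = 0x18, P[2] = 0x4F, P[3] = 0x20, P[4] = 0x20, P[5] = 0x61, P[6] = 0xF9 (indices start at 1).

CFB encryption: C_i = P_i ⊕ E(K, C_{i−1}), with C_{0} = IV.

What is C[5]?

C[1]: E(K, 0x98) = 0x3A; 0x18 ⊕ 0x3A = 0x22.
C[2]: E(K, 0x22) = 0xC4; 0x4F ⊕ 0xC4 = 0x8B.
C[3]: E(K, 0x8B) = 0x2D; 0x20 ⊕ 0x2D = 0x0D.
C[4]: E(K, 0x0D) = 0xAF; 0x20 ⊕ 0xAF = 0x8F.
C[5]: E(K, 0x8F) = 0x31; 0x61 ⊕ 0x31 = 0x50.

C[5] = 0x50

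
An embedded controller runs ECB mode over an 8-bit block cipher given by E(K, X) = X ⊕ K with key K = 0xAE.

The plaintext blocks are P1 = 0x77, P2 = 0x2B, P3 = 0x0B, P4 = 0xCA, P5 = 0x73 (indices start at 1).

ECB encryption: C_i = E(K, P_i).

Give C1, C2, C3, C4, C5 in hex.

C1 = 0xD9, C2 = 0x85, C3 = 0xA5, C4 = 0x64, C5 = 0xDD

C1: E(K, 0x77) = 0xD9.
C2: E(K, 0x2B) = 0x85.
C3: E(K, 0x0B) = 0xA5.
C4: E(K, 0xCA) = 0x64.
C5: E(K, 0x73) = 0xDD.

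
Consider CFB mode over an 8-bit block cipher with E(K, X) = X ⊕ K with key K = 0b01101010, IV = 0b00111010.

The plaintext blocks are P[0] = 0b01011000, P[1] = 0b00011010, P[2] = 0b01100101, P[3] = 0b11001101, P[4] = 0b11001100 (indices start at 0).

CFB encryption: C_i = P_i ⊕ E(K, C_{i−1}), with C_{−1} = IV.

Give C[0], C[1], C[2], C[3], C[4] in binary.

C[0]: E(K, 0b00111010) = 0b01010000; 0b01011000 ⊕ 0b01010000 = 0b00001000.
C[1]: E(K, 0b00001000) = 0b01100010; 0b00011010 ⊕ 0b01100010 = 0b01111000.
C[2]: E(K, 0b01111000) = 0b00010010; 0b01100101 ⊕ 0b00010010 = 0b01110111.
C[3]: E(K, 0b01110111) = 0b00011101; 0b11001101 ⊕ 0b00011101 = 0b11010000.
C[4]: E(K, 0b11010000) = 0b10111010; 0b11001100 ⊕ 0b10111010 = 0b01110110.

C[0] = 0b00001000, C[1] = 0b01111000, C[2] = 0b01110111, C[3] = 0b11010000, C[4] = 0b01110110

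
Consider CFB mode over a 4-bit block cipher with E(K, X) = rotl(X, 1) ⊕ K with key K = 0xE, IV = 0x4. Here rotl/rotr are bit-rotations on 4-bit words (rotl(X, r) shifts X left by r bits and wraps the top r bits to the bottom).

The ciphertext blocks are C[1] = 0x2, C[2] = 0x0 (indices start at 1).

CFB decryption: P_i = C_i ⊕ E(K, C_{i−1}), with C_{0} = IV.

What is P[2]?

P[2] = 0xA

P[2]: E(K, 0x2) = 0xA; 0x0 ⊕ 0xA = 0xA.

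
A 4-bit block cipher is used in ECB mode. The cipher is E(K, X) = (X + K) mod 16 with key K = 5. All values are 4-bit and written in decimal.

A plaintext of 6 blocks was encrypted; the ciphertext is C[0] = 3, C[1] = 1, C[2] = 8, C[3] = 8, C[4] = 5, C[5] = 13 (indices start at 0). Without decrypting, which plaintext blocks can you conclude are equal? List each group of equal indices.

ECB encrypts each block independently with the same key, so equal ciphertext blocks imply equal plaintext blocks.
C[2] = C[3] = 8, so P[2] = P[3].

P[2] = P[3]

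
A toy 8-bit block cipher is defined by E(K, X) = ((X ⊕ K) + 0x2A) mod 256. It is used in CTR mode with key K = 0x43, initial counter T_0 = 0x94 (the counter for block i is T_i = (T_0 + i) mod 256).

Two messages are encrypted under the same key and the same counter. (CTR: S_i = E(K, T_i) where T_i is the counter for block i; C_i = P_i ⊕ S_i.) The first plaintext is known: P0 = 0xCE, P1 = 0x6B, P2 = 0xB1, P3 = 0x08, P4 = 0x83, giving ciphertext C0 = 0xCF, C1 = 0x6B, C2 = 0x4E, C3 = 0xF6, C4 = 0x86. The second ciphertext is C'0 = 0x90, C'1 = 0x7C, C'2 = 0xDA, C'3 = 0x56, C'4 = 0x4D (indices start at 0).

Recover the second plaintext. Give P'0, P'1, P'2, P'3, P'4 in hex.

P'0 = 0x91, P'1 = 0x7C, P'2 = 0x25, P'3 = 0xA8, P'4 = 0x48

In CTR with a reused counter, both messages share the same keystream S_i, so C_i ⊕ C'_i = P_i ⊕ P'_i and thus P'_i = P_i ⊕ C_i ⊕ C'_i.
P'0: 0xCE ⊕ 0xCF ⊕ 0x90 = 0x91.
P'1: 0x6B ⊕ 0x6B ⊕ 0x7C = 0x7C.
P'2: 0xB1 ⊕ 0x4E ⊕ 0xDA = 0x25.
P'3: 0x08 ⊕ 0xF6 ⊕ 0x56 = 0xA8.
P'4: 0x83 ⊕ 0x86 ⊕ 0x4D = 0x48.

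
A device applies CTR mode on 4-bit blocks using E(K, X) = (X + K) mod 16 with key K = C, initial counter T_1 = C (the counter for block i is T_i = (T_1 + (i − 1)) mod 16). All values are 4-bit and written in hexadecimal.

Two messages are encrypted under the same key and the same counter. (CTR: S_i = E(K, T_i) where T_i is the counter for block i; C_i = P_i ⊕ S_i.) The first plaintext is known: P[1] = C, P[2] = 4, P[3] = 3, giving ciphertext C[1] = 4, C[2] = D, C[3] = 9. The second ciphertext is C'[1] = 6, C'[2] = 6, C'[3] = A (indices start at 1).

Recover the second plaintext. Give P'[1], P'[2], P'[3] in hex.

P'[1] = E, P'[2] = F, P'[3] = 0

In CTR with a reused counter, both messages share the same keystream S_i, so C_i ⊕ C'_i = P_i ⊕ P'_i and thus P'_i = P_i ⊕ C_i ⊕ C'_i.
P'[1]: C ⊕ 4 ⊕ 6 = E.
P'[2]: 4 ⊕ D ⊕ 6 = F.
P'[3]: 3 ⊕ 9 ⊕ A = 0.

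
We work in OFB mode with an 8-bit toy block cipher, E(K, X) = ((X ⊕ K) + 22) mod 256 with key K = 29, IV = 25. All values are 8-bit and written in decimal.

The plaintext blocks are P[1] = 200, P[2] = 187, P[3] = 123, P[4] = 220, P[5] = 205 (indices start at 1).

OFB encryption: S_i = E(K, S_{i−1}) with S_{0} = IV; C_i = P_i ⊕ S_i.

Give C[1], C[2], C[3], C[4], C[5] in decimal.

C[1] = 210, C[2] = 166, C[3] = 109, C[4] = 253, C[5] = 159

C[1]: S = E(K, 25) = 26; 200 ⊕ 26 = 210.
C[2]: S = E(K, 26) = 29; 187 ⊕ 29 = 166.
C[3]: S = E(K, 29) = 22; 123 ⊕ 22 = 109.
C[4]: S = E(K, 22) = 33; 220 ⊕ 33 = 253.
C[5]: S = E(K, 33) = 82; 205 ⊕ 82 = 159.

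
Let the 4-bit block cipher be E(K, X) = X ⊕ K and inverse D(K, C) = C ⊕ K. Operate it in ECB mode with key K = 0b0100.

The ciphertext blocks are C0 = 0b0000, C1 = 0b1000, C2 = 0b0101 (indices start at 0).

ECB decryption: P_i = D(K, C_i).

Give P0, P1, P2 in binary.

P0 = 0b0100, P1 = 0b1100, P2 = 0b0001

P0: D(K, 0b0000) = 0b0100.
P1: D(K, 0b1000) = 0b1100.
P2: D(K, 0b0101) = 0b0001.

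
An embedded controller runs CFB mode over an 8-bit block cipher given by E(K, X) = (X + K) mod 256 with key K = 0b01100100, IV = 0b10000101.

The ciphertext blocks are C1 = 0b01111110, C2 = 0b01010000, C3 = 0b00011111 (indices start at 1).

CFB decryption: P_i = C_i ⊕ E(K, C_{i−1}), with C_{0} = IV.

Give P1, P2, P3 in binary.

P1: E(K, 0b10000101) = 0b11101001; 0b01111110 ⊕ 0b11101001 = 0b10010111.
P2: E(K, 0b01111110) = 0b11100010; 0b01010000 ⊕ 0b11100010 = 0b10110010.
P3: E(K, 0b01010000) = 0b10110100; 0b00011111 ⊕ 0b10110100 = 0b10101011.

P1 = 0b10010111, P2 = 0b10110010, P3 = 0b10101011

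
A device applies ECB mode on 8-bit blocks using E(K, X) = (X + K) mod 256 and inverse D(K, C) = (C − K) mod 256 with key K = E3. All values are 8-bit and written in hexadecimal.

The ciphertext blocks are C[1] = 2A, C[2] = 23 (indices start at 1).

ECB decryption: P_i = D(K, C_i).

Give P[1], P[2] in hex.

P[1] = 47, P[2] = 40

P[1]: D(K, 2A) = 47.
P[2]: D(K, 23) = 40.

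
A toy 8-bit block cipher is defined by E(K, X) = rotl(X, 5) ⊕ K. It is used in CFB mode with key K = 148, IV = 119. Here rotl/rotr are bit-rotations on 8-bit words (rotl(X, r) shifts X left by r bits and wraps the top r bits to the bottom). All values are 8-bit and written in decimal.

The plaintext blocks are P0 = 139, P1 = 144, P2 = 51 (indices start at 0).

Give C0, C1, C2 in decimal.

CFB encryption: C_i = P_i ⊕ E(K, C_{i−1}), with C_{−1} = IV.
C0: E(K, 119) = 122; 139 ⊕ 122 = 241.
C1: E(K, 241) = 170; 144 ⊕ 170 = 58.
C2: E(K, 58) = 211; 51 ⊕ 211 = 224.

C0 = 241, C1 = 58, C2 = 224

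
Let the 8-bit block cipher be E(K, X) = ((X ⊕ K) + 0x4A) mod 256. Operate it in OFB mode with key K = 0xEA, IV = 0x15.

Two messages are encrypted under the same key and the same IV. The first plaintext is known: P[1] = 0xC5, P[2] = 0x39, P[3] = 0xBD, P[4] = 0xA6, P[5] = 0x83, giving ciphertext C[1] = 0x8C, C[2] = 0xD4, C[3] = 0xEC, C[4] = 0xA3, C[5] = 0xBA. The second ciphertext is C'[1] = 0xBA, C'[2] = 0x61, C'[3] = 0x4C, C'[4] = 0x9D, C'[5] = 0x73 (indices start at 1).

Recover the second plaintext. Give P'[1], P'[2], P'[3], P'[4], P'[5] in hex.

In OFB with a reused IV, both messages share the same keystream S_i, so C_i ⊕ C'_i = P_i ⊕ P'_i and thus P'_i = P_i ⊕ C_i ⊕ C'_i.
P'[1]: 0xC5 ⊕ 0x8C ⊕ 0xBA = 0xF3.
P'[2]: 0x39 ⊕ 0xD4 ⊕ 0x61 = 0x8C.
P'[3]: 0xBD ⊕ 0xEC ⊕ 0x4C = 0x1D.
P'[4]: 0xA6 ⊕ 0xA3 ⊕ 0x9D = 0x98.
P'[5]: 0x83 ⊕ 0xBA ⊕ 0x73 = 0x4A.

P'[1] = 0xF3, P'[2] = 0x8C, P'[3] = 0x1D, P'[4] = 0x98, P'[5] = 0x4A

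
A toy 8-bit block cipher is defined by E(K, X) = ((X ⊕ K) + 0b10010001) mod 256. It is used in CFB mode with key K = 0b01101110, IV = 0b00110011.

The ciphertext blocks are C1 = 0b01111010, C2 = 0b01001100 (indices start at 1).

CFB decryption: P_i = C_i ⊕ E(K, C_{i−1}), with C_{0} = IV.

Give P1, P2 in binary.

P1 = 0b10010100, P2 = 0b11101001

P1: E(K, 0b00110011) = 0b11101110; 0b01111010 ⊕ 0b11101110 = 0b10010100.
P2: E(K, 0b01111010) = 0b10100101; 0b01001100 ⊕ 0b10100101 = 0b11101001.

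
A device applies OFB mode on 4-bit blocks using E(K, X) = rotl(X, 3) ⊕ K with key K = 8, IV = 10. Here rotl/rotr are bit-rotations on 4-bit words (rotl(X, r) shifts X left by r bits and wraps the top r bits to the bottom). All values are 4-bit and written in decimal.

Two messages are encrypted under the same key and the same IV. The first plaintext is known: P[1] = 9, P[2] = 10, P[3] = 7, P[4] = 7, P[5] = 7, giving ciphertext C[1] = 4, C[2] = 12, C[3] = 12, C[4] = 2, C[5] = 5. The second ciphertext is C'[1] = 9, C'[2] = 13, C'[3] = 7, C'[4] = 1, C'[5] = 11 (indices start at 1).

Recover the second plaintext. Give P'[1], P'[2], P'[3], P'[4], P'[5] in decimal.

P'[1] = 4, P'[2] = 11, P'[3] = 12, P'[4] = 4, P'[5] = 9

In OFB with a reused IV, both messages share the same keystream S_i, so C_i ⊕ C'_i = P_i ⊕ P'_i and thus P'_i = P_i ⊕ C_i ⊕ C'_i.
P'[1]: 9 ⊕ 4 ⊕ 9 = 4.
P'[2]: 10 ⊕ 12 ⊕ 13 = 11.
P'[3]: 7 ⊕ 12 ⊕ 7 = 12.
P'[4]: 7 ⊕ 2 ⊕ 1 = 4.
P'[5]: 7 ⊕ 5 ⊕ 11 = 9.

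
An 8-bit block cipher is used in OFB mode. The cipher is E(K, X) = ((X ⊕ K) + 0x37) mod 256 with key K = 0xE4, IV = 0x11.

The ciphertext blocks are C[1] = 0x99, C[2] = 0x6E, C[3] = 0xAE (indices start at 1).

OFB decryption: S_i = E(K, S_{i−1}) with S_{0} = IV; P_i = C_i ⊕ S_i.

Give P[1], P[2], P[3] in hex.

P[1]: S = E(K, 0x11) = 0x2C; 0x99 ⊕ 0x2C = 0xB5.
P[2]: S = E(K, 0x2C) = 0xFF; 0x6E ⊕ 0xFF = 0x91.
P[3]: S = E(K, 0xFF) = 0x52; 0xAE ⊕ 0x52 = 0xFC.

P[1] = 0xB5, P[2] = 0x91, P[3] = 0xFC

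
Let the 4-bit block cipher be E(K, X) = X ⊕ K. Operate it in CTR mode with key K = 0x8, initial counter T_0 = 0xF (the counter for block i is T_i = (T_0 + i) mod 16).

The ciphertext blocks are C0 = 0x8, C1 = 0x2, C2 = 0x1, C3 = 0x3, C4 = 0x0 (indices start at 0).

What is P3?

CTR decryption: S_i = E(K, T_i) where T_i is the counter for block i; P_i = C_i ⊕ S_i.
P3: T = 0x2, S = E(K, T) = 0xA; 0x3 ⊕ 0xA = 0x9.

P3 = 0x9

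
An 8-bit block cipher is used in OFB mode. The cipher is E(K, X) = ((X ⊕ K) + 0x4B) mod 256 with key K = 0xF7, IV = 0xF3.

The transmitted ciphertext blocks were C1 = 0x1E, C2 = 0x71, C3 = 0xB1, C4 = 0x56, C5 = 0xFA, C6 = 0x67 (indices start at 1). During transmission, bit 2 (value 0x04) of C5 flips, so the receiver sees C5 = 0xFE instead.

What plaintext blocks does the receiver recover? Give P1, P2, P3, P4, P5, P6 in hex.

OFB decryption: S_i = E(K, S_{i−1}) with S_{0} = IV; P_i = C_i ⊕ S_i.
Only C5 changed, to 0xFE. In OFB, a change in C_i flips the same bit in P_i only; the keystream is unaffected. Decrypting the received ciphertext:
P1: S = E(K, 0xF3) = 0x4F; 0x1E ⊕ 0x4F = 0x51.
P2: S = E(K, 0x4F) = 0x03; 0x71 ⊕ 0x03 = 0x72.
P3: S = E(K, 0x03) = 0x3F; 0xB1 ⊕ 0x3F = 0x8E.
P4: S = E(K, 0x3F) = 0x13; 0x56 ⊕ 0x13 = 0x45.
P5: S = E(K, 0x13) = 0x2F; 0xFE ⊕ 0x2F = 0xD1.
P6: S = E(K, 0x2F) = 0x23; 0x67 ⊕ 0x23 = 0x44.
Blocks that differ from the original plaintext: P5.

P1 = 0x51, P2 = 0x72, P3 = 0x8E, P4 = 0x45, P5 = 0xD1, P6 = 0x44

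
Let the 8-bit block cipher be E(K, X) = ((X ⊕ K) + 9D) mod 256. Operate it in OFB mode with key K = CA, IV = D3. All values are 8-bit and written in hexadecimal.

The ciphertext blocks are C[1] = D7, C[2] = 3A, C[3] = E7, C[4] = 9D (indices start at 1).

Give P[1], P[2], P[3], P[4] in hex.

P[1] = 61, P[2] = 23, P[3] = 97, P[4] = CA

OFB decryption: S_i = E(K, S_{i−1}) with S_{0} = IV; P_i = C_i ⊕ S_i.
P[1]: S = E(K, D3) = B6; D7 ⊕ B6 = 61.
P[2]: S = E(K, B6) = 19; 3A ⊕ 19 = 23.
P[3]: S = E(K, 19) = 70; E7 ⊕ 70 = 97.
P[4]: S = E(K, 70) = 57; 9D ⊕ 57 = CA.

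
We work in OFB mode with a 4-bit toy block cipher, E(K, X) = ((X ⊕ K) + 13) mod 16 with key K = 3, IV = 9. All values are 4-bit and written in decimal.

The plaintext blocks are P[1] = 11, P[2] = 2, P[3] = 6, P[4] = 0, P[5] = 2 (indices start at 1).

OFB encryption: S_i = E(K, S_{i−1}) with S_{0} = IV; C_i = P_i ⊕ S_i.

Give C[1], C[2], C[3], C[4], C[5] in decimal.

C[1]: S = E(K, 9) = 7; 11 ⊕ 7 = 12.
C[2]: S = E(K, 7) = 1; 2 ⊕ 1 = 3.
C[3]: S = E(K, 1) = 15; 6 ⊕ 15 = 9.
C[4]: S = E(K, 15) = 9; 0 ⊕ 9 = 9.
C[5]: S = E(K, 9) = 7; 2 ⊕ 7 = 5.

C[1] = 12, C[2] = 3, C[3] = 9, C[4] = 9, C[5] = 5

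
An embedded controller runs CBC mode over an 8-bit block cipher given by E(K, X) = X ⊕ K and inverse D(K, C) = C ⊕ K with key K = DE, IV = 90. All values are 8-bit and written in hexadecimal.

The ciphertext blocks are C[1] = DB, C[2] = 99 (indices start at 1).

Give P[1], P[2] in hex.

P[1] = 95, P[2] = 9C

CBC decryption: P_i = D(K, C_i) ⊕ C_{i−1}, with C_{0} = IV.
P[1]: D(K, DB) = 05; 05 ⊕ 90 = 95.
P[2]: D(K, 99) = 47; 47 ⊕ DB = 9C.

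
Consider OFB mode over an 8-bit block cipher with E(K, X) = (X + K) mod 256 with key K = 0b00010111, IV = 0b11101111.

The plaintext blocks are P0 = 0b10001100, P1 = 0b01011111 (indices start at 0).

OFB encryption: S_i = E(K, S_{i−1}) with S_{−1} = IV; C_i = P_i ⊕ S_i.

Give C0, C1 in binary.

C0 = 0b10001010, C1 = 0b01000010

C0: S = E(K, 0b11101111) = 0b00000110; 0b10001100 ⊕ 0b00000110 = 0b10001010.
C1: S = E(K, 0b00000110) = 0b00011101; 0b01011111 ⊕ 0b00011101 = 0b01000010.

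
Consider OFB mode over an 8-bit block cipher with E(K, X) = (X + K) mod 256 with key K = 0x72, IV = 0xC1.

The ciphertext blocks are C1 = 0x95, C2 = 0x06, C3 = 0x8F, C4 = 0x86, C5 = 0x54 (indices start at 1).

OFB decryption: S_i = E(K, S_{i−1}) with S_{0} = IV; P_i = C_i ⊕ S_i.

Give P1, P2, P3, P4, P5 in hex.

P1 = 0xA6, P2 = 0xA3, P3 = 0x98, P4 = 0x0F, P5 = 0xAF

P1: S = E(K, 0xC1) = 0x33; 0x95 ⊕ 0x33 = 0xA6.
P2: S = E(K, 0x33) = 0xA5; 0x06 ⊕ 0xA5 = 0xA3.
P3: S = E(K, 0xA5) = 0x17; 0x8F ⊕ 0x17 = 0x98.
P4: S = E(K, 0x17) = 0x89; 0x86 ⊕ 0x89 = 0x0F.
P5: S = E(K, 0x89) = 0xFB; 0x54 ⊕ 0xFB = 0xAF.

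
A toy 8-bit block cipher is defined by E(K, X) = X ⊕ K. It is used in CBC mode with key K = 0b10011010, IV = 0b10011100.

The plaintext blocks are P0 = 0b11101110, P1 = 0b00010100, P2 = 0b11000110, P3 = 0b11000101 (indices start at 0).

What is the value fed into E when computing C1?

CBC encryption: C_i = E(K, P_i ⊕ C_{i−1}), with C_{−1} = IV.
C0: P0 ⊕ 0b10011100 = 0b01110010; E(K, 0b01110010) = 0b11101000.
C1: P1 ⊕ 0b11101000 = 0b11111100; E(K, 0b11111100) = 0b01100110.
So the input to E for block 1 is 0b11111100.

0b11111100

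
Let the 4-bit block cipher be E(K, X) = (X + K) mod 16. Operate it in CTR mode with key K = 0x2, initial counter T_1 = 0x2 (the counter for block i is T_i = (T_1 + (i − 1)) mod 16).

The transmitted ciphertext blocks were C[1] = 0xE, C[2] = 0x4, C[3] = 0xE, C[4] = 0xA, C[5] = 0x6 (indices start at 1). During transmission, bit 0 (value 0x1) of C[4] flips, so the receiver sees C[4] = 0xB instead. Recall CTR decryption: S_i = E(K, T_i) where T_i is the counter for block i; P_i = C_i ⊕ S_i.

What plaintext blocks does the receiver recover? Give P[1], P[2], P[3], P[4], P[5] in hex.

P[1] = 0xA, P[2] = 0x1, P[3] = 0x8, P[4] = 0xC, P[5] = 0xE

Only C[4] changed, to 0xB. In CTR, a change in C_i flips the same bit in P_i only; the keystream is unaffected. Decrypting the received ciphertext:
P[1]: T = 0x2, S = E(K, T) = 0x4; 0xE ⊕ 0x4 = 0xA.
P[2]: T = 0x3, S = E(K, T) = 0x5; 0x4 ⊕ 0x5 = 0x1.
P[3]: T = 0x4, S = E(K, T) = 0x6; 0xE ⊕ 0x6 = 0x8.
P[4]: T = 0x5, S = E(K, T) = 0x7; 0xB ⊕ 0x7 = 0xC.
P[5]: T = 0x6, S = E(K, T) = 0x8; 0x6 ⊕ 0x8 = 0xE.
Blocks that differ from the original plaintext: P[4].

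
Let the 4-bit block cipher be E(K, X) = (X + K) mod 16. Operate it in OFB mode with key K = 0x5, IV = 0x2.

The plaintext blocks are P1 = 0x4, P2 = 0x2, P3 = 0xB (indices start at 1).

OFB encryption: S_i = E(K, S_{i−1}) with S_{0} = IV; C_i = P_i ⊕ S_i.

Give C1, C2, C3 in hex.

C1: S = E(K, 0x2) = 0x7; 0x4 ⊕ 0x7 = 0x3.
C2: S = E(K, 0x7) = 0xC; 0x2 ⊕ 0xC = 0xE.
C3: S = E(K, 0xC) = 0x1; 0xB ⊕ 0x1 = 0xA.

C1 = 0x3, C2 = 0xE, C3 = 0xA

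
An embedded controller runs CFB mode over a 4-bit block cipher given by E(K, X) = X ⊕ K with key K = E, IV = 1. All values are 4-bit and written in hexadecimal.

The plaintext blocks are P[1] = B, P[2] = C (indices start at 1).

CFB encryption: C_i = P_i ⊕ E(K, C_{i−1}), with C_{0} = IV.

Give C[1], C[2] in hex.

C[1]: E(K, 1) = F; B ⊕ F = 4.
C[2]: E(K, 4) = A; C ⊕ A = 6.

C[1] = 4, C[2] = 6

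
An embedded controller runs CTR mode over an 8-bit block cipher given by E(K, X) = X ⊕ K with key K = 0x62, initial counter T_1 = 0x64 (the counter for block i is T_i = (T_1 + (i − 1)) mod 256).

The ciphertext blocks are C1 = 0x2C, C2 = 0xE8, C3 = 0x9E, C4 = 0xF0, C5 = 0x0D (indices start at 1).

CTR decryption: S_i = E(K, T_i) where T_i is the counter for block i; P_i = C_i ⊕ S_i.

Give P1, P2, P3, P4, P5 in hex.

P1 = 0x2A, P2 = 0xEF, P3 = 0x9A, P4 = 0xF5, P5 = 0x07

P1: T = 0x64, S = E(K, T) = 0x06; 0x2C ⊕ 0x06 = 0x2A.
P2: T = 0x65, S = E(K, T) = 0x07; 0xE8 ⊕ 0x07 = 0xEF.
P3: T = 0x66, S = E(K, T) = 0x04; 0x9E ⊕ 0x04 = 0x9A.
P4: T = 0x67, S = E(K, T) = 0x05; 0xF0 ⊕ 0x05 = 0xF5.
P5: T = 0x68, S = E(K, T) = 0x0A; 0x0D ⊕ 0x0A = 0x07.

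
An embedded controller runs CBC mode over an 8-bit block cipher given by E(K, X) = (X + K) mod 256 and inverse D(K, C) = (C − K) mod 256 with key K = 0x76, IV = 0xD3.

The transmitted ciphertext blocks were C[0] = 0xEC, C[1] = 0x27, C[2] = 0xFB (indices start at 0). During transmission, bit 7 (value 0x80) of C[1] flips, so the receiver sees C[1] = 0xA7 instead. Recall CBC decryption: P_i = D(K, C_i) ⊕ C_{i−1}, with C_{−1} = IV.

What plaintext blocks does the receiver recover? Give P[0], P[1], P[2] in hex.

Only C[1] changed, to 0xA7. In CBC, a change in C_i garbles P_i and flips the same bit in P_{i+1}. Decrypting the received ciphertext:
P[0]: D(K, 0xEC) = 0x76; 0x76 ⊕ 0xD3 = 0xA5.
P[1]: D(K, 0xA7) = 0x31; 0x31 ⊕ 0xEC = 0xDD.
P[2]: D(K, 0xFB) = 0x85; 0x85 ⊕ 0xA7 = 0x22.
Blocks that differ from the original plaintext: P[1], P[2].

P[0] = 0xA5, P[1] = 0xDD, P[2] = 0x22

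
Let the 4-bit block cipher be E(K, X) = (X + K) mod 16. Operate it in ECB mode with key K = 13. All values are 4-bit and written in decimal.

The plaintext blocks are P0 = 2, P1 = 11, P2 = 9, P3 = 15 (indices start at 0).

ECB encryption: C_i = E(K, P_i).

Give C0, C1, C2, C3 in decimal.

C0 = 15, C1 = 8, C2 = 6, C3 = 12

C0: E(K, 2) = 15.
C1: E(K, 11) = 8.
C2: E(K, 9) = 6.
C3: E(K, 15) = 12.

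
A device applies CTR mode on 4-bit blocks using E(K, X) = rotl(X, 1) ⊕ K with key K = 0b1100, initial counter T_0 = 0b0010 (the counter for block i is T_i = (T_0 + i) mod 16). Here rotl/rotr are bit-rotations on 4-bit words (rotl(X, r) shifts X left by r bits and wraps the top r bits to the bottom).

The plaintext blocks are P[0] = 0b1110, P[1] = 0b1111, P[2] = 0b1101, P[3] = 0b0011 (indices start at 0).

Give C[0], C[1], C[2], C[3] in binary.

CTR encryption: S_i = E(K, T_i) where T_i is the counter for block i; C_i = P_i ⊕ S_i.
C[0]: T = 0b0010, S = E(K, T) = 0b1000; 0b1110 ⊕ 0b1000 = 0b0110.
C[1]: T = 0b0011, S = E(K, T) = 0b1010; 0b1111 ⊕ 0b1010 = 0b0101.
C[2]: T = 0b0100, S = E(K, T) = 0b0100; 0b1101 ⊕ 0b0100 = 0b1001.
C[3]: T = 0b0101, S = E(K, T) = 0b0110; 0b0011 ⊕ 0b0110 = 0b0101.

C[0] = 0b0110, C[1] = 0b0101, C[2] = 0b1001, C[3] = 0b0101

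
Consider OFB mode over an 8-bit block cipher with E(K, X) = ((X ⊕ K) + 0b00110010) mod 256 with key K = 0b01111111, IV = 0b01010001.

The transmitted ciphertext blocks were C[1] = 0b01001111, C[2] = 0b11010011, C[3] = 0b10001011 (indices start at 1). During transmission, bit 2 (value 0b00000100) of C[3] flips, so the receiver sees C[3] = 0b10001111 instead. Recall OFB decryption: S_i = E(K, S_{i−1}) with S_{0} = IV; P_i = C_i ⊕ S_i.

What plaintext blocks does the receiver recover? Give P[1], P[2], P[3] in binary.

Only C[3] changed, to 0b10001111. In OFB, a change in C_i flips the same bit in P_i only; the keystream is unaffected. Decrypting the received ciphertext:
P[1]: S = E(K, 0b01010001) = 0b01100000; 0b01001111 ⊕ 0b01100000 = 0b00101111.
P[2]: S = E(K, 0b01100000) = 0b01010001; 0b11010011 ⊕ 0b01010001 = 0b10000010.
P[3]: S = E(K, 0b01010001) = 0b01100000; 0b10001111 ⊕ 0b01100000 = 0b11101111.
Blocks that differ from the original plaintext: P[3].

P[1] = 0b00101111, P[2] = 0b10000010, P[3] = 0b11101111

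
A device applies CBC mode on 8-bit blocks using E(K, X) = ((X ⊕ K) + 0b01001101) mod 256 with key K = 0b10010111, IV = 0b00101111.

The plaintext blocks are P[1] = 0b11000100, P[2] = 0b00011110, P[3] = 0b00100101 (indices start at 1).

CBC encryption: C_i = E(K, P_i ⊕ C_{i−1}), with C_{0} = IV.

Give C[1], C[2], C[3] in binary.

C[1]: P[1] ⊕ 0b00101111 = 0b11101011; E(K, 0b11101011) = 0b11001001.
C[2]: P[2] ⊕ 0b11001001 = 0b11010111; E(K, 0b11010111) = 0b10001101.
C[3]: P[3] ⊕ 0b10001101 = 0b10101000; E(K, 0b10101000) = 0b10001100.

C[1] = 0b11001001, C[2] = 0b10001101, C[3] = 0b10001100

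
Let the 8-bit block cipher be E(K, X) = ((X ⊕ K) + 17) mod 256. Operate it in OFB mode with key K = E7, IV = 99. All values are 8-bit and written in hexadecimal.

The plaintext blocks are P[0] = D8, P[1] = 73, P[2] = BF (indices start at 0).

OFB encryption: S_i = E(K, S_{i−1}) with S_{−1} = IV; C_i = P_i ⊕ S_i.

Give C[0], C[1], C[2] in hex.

C[0]: S = E(K, 99) = 95; D8 ⊕ 95 = 4D.
C[1]: S = E(K, 95) = 89; 73 ⊕ 89 = FA.
C[2]: S = E(K, 89) = 85; BF ⊕ 85 = 3A.

C[0] = 4D, C[1] = FA, C[2] = 3A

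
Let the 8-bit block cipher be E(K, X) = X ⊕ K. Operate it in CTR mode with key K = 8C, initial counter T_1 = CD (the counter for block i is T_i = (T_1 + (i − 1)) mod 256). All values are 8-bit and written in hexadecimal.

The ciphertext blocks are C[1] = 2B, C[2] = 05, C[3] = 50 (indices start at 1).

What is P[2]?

CTR decryption: S_i = E(K, T_i) where T_i is the counter for block i; P_i = C_i ⊕ S_i.
P[2]: T = CE, S = E(K, T) = 42; 05 ⊕ 42 = 47.

P[2] = 47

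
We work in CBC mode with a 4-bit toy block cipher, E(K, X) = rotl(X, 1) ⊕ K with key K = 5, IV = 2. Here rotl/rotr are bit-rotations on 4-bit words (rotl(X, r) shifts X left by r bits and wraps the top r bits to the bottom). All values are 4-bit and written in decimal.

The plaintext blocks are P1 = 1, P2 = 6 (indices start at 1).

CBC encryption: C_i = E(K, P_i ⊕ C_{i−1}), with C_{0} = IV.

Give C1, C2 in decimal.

C1 = 3, C2 = 15

C1: P1 ⊕ 2 = 3; E(K, 3) = 3.
C2: P2 ⊕ 3 = 5; E(K, 5) = 15.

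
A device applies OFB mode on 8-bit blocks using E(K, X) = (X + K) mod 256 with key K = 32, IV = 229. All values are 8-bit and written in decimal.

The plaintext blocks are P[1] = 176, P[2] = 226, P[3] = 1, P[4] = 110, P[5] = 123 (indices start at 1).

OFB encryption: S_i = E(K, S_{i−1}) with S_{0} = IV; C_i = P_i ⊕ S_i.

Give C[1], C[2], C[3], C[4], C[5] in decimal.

C[1] = 181, C[2] = 199, C[3] = 68, C[4] = 11, C[5] = 254

C[1]: S = E(K, 229) = 5; 176 ⊕ 5 = 181.
C[2]: S = E(K, 5) = 37; 226 ⊕ 37 = 199.
C[3]: S = E(K, 37) = 69; 1 ⊕ 69 = 68.
C[4]: S = E(K, 69) = 101; 110 ⊕ 101 = 11.
C[5]: S = E(K, 101) = 133; 123 ⊕ 133 = 254.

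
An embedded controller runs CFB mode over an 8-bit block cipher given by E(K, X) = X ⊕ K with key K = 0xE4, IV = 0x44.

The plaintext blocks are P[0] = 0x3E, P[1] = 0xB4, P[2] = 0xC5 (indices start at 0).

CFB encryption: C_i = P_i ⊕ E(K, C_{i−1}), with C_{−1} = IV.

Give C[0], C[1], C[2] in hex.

C[0]: E(K, 0x44) = 0xA0; 0x3E ⊕ 0xA0 = 0x9E.
C[1]: E(K, 0x9E) = 0x7A; 0xB4 ⊕ 0x7A = 0xCE.
C[2]: E(K, 0xCE) = 0x2A; 0xC5 ⊕ 0x2A = 0xEF.

C[0] = 0x9E, C[1] = 0xCE, C[2] = 0xEF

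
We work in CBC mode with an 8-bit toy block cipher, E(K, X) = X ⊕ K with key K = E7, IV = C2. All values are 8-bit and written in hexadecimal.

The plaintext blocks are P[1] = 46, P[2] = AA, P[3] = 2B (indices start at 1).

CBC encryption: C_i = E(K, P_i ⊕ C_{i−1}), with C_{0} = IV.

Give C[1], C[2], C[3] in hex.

C[1] = 63, C[2] = 2E, C[3] = E2

C[1]: P[1] ⊕ C2 = 84; E(K, 84) = 63.
C[2]: P[2] ⊕ 63 = C9; E(K, C9) = 2E.
C[3]: P[3] ⊕ 2E = 05; E(K, 05) = E2.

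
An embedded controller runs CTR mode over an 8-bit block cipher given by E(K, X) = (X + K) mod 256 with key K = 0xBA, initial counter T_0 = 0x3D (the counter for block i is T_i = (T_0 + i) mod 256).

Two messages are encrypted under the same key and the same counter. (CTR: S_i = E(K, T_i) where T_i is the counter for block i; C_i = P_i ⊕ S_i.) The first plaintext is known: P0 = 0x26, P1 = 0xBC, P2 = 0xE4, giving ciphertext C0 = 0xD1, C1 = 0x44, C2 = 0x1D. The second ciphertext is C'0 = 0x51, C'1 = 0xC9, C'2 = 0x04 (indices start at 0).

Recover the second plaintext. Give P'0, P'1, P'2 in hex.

P'0 = 0xA6, P'1 = 0x31, P'2 = 0xFD

In CTR with a reused counter, both messages share the same keystream S_i, so C_i ⊕ C'_i = P_i ⊕ P'_i and thus P'_i = P_i ⊕ C_i ⊕ C'_i.
P'0: 0x26 ⊕ 0xD1 ⊕ 0x51 = 0xA6.
P'1: 0xBC ⊕ 0x44 ⊕ 0xC9 = 0x31.
P'2: 0xE4 ⊕ 0x1D ⊕ 0x04 = 0xFD.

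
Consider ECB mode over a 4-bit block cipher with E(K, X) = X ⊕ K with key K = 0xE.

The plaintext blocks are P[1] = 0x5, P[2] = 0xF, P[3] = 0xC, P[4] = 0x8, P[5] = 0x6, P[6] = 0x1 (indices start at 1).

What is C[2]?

ECB encryption: C_i = E(K, P_i).
C[2]: E(K, 0xF) = 0x1.

C[2] = 0x1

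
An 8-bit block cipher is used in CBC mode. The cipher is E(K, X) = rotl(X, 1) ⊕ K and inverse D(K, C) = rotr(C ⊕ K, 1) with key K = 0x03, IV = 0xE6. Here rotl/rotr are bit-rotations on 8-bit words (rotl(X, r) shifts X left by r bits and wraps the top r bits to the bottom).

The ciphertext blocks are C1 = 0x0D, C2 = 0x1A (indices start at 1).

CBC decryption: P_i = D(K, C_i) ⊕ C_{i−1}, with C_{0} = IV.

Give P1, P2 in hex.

P1: D(K, 0x0D) = 0x07; 0x07 ⊕ 0xE6 = 0xE1.
P2: D(K, 0x1A) = 0x8C; 0x8C ⊕ 0x0D = 0x81.

P1 = 0xE1, P2 = 0x81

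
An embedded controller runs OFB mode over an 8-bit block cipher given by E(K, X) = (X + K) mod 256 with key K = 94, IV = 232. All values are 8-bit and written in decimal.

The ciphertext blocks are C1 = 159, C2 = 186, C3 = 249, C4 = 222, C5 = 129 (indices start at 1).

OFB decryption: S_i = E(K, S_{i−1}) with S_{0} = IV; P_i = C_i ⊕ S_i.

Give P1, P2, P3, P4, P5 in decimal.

P1 = 217, P2 = 30, P3 = 251, P4 = 190, P5 = 63

P1: S = E(K, 232) = 70; 159 ⊕ 70 = 217.
P2: S = E(K, 70) = 164; 186 ⊕ 164 = 30.
P3: S = E(K, 164) = 2; 249 ⊕ 2 = 251.
P4: S = E(K, 2) = 96; 222 ⊕ 96 = 190.
P5: S = E(K, 96) = 190; 129 ⊕ 190 = 63.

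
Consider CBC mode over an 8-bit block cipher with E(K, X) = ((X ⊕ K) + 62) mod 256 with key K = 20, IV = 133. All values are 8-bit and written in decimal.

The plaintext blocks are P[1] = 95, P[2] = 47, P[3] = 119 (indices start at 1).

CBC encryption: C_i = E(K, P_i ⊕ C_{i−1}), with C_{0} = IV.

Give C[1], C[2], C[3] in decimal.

C[1] = 12, C[2] = 117, C[3] = 84

C[1]: P[1] ⊕ 133 = 218; E(K, 218) = 12.
C[2]: P[2] ⊕ 12 = 35; E(K, 35) = 117.
C[3]: P[3] ⊕ 117 = 2; E(K, 2) = 84.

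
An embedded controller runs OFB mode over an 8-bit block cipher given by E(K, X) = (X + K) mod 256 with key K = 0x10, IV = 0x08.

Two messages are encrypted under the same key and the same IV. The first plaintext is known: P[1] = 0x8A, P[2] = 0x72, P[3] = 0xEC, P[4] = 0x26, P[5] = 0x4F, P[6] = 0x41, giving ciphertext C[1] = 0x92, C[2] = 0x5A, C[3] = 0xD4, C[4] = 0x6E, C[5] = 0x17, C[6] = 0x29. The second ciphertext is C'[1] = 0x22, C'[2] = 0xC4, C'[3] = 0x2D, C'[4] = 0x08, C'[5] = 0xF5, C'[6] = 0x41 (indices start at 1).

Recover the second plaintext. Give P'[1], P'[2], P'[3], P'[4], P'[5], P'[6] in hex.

In OFB with a reused IV, both messages share the same keystream S_i, so C_i ⊕ C'_i = P_i ⊕ P'_i and thus P'_i = P_i ⊕ C_i ⊕ C'_i.
P'[1]: 0x8A ⊕ 0x92 ⊕ 0x22 = 0x3A.
P'[2]: 0x72 ⊕ 0x5A ⊕ 0xC4 = 0xEC.
P'[3]: 0xEC ⊕ 0xD4 ⊕ 0x2D = 0x15.
P'[4]: 0x26 ⊕ 0x6E ⊕ 0x08 = 0x40.
P'[5]: 0x4F ⊕ 0x17 ⊕ 0xF5 = 0xAD.
P'[6]: 0x41 ⊕ 0x29 ⊕ 0x41 = 0x29.

P'[1] = 0x3A, P'[2] = 0xEC, P'[3] = 0x15, P'[4] = 0x40, P'[5] = 0xAD, P'[6] = 0x29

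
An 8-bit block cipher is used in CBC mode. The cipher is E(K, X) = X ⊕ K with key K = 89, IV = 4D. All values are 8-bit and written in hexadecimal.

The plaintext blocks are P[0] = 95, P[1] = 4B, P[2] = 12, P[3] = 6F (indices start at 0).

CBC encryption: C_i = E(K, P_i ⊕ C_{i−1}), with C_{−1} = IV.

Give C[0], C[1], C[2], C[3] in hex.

C[0]: P[0] ⊕ 4D = D8; E(K, D8) = 51.
C[1]: P[1] ⊕ 51 = 1A; E(K, 1A) = 93.
C[2]: P[2] ⊕ 93 = 81; E(K, 81) = 08.
C[3]: P[3] ⊕ 08 = 67; E(K, 67) = EE.

C[0] = 51, C[1] = 93, C[2] = 08, C[3] = EE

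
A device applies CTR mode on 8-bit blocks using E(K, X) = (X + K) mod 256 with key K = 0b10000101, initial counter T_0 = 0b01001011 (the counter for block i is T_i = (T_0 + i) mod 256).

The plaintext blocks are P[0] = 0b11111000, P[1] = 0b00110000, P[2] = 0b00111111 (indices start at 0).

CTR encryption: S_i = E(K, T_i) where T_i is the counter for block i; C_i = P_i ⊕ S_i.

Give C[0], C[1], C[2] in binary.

C[0] = 0b00101000, C[1] = 0b11100001, C[2] = 0b11101101

C[0]: T = 0b01001011, S = E(K, T) = 0b11010000; 0b11111000 ⊕ 0b11010000 = 0b00101000.
C[1]: T = 0b01001100, S = E(K, T) = 0b11010001; 0b00110000 ⊕ 0b11010001 = 0b11100001.
C[2]: T = 0b01001101, S = E(K, T) = 0b11010010; 0b00111111 ⊕ 0b11010010 = 0b11101101.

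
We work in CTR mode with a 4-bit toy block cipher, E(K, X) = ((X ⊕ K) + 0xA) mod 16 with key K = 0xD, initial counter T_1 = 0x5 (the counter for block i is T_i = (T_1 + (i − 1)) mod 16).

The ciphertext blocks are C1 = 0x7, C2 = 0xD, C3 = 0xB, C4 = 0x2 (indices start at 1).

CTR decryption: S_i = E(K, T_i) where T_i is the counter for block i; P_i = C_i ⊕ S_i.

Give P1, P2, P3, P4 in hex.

P1: T = 0x5, S = E(K, T) = 0x2; 0x7 ⊕ 0x2 = 0x5.
P2: T = 0x6, S = E(K, T) = 0x5; 0xD ⊕ 0x5 = 0x8.
P3: T = 0x7, S = E(K, T) = 0x4; 0xB ⊕ 0x4 = 0xF.
P4: T = 0x8, S = E(K, T) = 0xF; 0x2 ⊕ 0xF = 0xD.

P1 = 0x5, P2 = 0x8, P3 = 0xF, P4 = 0xD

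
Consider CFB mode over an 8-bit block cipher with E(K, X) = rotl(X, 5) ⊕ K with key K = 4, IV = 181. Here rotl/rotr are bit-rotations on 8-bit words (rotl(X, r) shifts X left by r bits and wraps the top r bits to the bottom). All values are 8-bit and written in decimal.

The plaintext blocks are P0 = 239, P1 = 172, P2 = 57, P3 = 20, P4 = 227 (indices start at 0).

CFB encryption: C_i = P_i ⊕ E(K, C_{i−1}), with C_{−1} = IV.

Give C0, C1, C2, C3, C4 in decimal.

C0: E(K, 181) = 178; 239 ⊕ 178 = 93.
C1: E(K, 93) = 175; 172 ⊕ 175 = 3.
C2: E(K, 3) = 100; 57 ⊕ 100 = 93.
C3: E(K, 93) = 175; 20 ⊕ 175 = 187.
C4: E(K, 187) = 115; 227 ⊕ 115 = 144.

C0 = 93, C1 = 3, C2 = 93, C3 = 187, C4 = 144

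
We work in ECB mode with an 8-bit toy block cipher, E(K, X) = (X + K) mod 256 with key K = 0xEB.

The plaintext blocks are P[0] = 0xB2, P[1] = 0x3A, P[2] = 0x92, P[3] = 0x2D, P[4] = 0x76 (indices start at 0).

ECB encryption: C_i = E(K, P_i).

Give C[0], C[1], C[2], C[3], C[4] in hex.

C[0]: E(K, 0xB2) = 0x9D.
C[1]: E(K, 0x3A) = 0x25.
C[2]: E(K, 0x92) = 0x7D.
C[3]: E(K, 0x2D) = 0x18.
C[4]: E(K, 0x76) = 0x61.

C[0] = 0x9D, C[1] = 0x25, C[2] = 0x7D, C[3] = 0x18, C[4] = 0x61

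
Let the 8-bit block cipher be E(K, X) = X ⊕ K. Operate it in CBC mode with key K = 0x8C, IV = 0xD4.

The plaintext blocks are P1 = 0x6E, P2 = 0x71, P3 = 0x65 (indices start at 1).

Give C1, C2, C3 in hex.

CBC encryption: C_i = E(K, P_i ⊕ C_{i−1}), with C_{0} = IV.
C1: P1 ⊕ 0xD4 = 0xBA; E(K, 0xBA) = 0x36.
C2: P2 ⊕ 0x36 = 0x47; E(K, 0x47) = 0xCB.
C3: P3 ⊕ 0xCB = 0xAE; E(K, 0xAE) = 0x22.

C1 = 0x36, C2 = 0xCB, C3 = 0x22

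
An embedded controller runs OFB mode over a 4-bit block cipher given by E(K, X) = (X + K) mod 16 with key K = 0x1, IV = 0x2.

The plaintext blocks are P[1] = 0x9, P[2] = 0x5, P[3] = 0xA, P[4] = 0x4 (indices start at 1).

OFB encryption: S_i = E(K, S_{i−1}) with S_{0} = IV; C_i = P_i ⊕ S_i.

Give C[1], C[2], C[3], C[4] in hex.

C[1]: S = E(K, 0x2) = 0x3; 0x9 ⊕ 0x3 = 0xA.
C[2]: S = E(K, 0x3) = 0x4; 0x5 ⊕ 0x4 = 0x1.
C[3]: S = E(K, 0x4) = 0x5; 0xA ⊕ 0x5 = 0xF.
C[4]: S = E(K, 0x5) = 0x6; 0x4 ⊕ 0x6 = 0x2.

C[1] = 0xA, C[2] = 0x1, C[3] = 0xF, C[4] = 0x2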